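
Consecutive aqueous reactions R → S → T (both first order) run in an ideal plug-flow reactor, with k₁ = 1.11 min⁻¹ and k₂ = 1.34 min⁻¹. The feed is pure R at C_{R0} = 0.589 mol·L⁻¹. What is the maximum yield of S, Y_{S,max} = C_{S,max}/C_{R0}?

Evaluating C_S at τ_opt = ln(k₂/k₁)/(k₂−k₁) gives C_{S,max}/C_{R0} = (k₁/k₂)^[k₂/(k₂−k₁)].
= (1.11/1.34)^(1.34/(1.34−1.11)) = (0.8284)^(5.826) = 0.3338.

0.334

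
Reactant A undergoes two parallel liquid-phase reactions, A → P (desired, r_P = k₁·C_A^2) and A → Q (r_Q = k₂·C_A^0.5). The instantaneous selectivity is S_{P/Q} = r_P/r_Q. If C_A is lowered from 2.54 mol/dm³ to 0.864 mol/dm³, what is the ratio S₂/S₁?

0.198

S_{P/Q} = (k₁/k₂)·C_A^1.5, so S₂/S₁ = (C_{A,2}/C_{A,1})^1.5.
= (0.864/2.54)^1.5 = (0.3402)^1.5 = 0.198.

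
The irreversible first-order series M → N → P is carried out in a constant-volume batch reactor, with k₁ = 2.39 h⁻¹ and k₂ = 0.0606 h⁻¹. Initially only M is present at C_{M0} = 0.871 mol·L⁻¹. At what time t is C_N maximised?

The intermediate peaks when r₁ = r₂, i.e. k₁e^(−k₁t) = k₂e^(−k₂t), giving t_opt = ln(k₂/k₁)/(k₂−k₁).
= ln(0.0606/2.39)/(0.0606−2.39) = ln(0.02536)/-2.329 = -3.675/-2.329 = 1.58 h.

1.58 h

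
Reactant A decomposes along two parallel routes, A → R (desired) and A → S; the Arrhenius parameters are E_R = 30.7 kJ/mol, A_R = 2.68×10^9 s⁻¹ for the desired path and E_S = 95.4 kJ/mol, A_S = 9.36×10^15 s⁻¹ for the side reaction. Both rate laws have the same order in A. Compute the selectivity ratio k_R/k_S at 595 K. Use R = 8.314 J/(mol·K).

k_R/k_S = (A_R/A_S)·exp[−(E_R−E_S)/(RT)] = (A_R/A_S)·exp[(E_S−E_R)/(RT)].
(E_S−E_R)/(RT) = (95.4−30.7)×10³/(8.314×595) = 64700/4947 = 13.08.
k_R/k_S = (2.68×10^9/9.36×10^15)·exp(13.08) = 2.863×10^-7 × 4.788×10^5 = 0.137.

0.137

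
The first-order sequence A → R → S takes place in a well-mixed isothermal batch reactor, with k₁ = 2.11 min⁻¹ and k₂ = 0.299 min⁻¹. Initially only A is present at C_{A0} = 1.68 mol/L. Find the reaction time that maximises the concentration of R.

For first-order series the maximum of C_R occurs at t_opt = ln(k₂/k₁)/(k₂−k₁).
= ln(0.299/2.11)/(0.299−2.11) = ln(0.1417)/-1.811 = -1.954/-1.811 = 1.08 min.

1.08 min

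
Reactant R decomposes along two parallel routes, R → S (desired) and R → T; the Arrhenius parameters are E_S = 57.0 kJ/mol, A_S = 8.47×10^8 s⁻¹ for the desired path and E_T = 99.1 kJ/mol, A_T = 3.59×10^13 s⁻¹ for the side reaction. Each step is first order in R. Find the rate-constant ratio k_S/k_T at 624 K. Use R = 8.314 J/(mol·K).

Since both paths have the same order in R, the concentration cancels and S_{S/T} = k_S/k_T = (A_S/A_T)·exp[(E_T−E_S)/(RT)].
(E_T−E_S)/(RT) = (99.1−57.0)×10³/(8.314×624) = 42100/5188 = 8.115.
k_S/k_T = (8.47×10^8/3.59×10^13)·exp(8.115) = 2.359×10^-5 × 3344 = 0.0789.

0.0789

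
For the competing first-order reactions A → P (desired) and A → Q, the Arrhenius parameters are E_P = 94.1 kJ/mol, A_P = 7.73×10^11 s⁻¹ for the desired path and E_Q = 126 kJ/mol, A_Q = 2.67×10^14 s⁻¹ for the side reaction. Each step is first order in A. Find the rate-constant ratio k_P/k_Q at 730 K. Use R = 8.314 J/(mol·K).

0.555

With equal orders, S_{P/Q} = k_P/k_Q = (A_P/A_Q)·exp[(E_Q−E_P)/(RT)].
(E_Q−E_P)/(RT) = (126−94.1)×10³/(8.314×730) = 31900/6069 = 5.256.
k_P/k_Q = (7.73×10^11/2.67×10^14)·exp(5.256) = 0.002895 × 191.7 = 0.555.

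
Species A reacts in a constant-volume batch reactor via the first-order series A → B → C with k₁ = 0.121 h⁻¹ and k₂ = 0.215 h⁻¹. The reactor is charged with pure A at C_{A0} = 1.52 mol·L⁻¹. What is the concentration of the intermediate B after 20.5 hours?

0.140 mol·L⁻¹

The intermediate concentration in a first-order A→B→C sequence is C_B = k₁C_{A0}(e^(−k₁t) − e^(−k₂t))/(k₂−k₁).
e^(−k₁t) = e^(−0.121×20.5) = e^(−2.481) = 0.08370; e^(−k₂t) = e^(−4.407) = 0.01219.
C_B = 0.121×1.52/(0.215−0.121) × (0.08370−0.01219) = 1.957×0.07152 = 0.1399 mol·L⁻¹.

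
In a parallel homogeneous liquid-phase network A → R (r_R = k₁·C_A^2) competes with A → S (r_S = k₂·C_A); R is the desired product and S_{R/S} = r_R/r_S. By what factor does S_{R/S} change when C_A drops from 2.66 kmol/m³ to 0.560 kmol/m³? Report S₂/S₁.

0.211

S_{R/S} = (k₁/k₂)·C_A, so S₂/S₁ = (C_{A,2}/C_{A,1}).
= 0.560/2.66 = 0.211.
Selectivity toward R falls as C_A falls — high-concentration operation is favoured.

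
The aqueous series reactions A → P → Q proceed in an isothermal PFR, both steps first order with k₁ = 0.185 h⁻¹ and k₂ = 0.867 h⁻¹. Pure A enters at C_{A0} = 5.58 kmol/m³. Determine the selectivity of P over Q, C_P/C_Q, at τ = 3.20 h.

Solving the coupled first-order balances gives C_P(τ) = [k₁/(k₂−k₁)]·C_{A0}·(e^(−k₁τ) − e^(−k₂τ)).
e^(−k₁τ) = e^(−0.185×3.20) = e^(−0.5920) = 0.5532; e^(−k₂τ) = e^(−2.774) = 0.06239.
C_P = 0.185×5.58/(0.867−0.185) × (0.5532−0.06239) = 1.514×0.4908 = 0.7429 kmol/m³.
C_A = C_{A0}e^(−k₁τ) = 3.087 kmol/m³, so C_Q = C_{A0}−C_A−C_P = 1.750 kmol/m³; C_P/C_Q = 0.425.

0.425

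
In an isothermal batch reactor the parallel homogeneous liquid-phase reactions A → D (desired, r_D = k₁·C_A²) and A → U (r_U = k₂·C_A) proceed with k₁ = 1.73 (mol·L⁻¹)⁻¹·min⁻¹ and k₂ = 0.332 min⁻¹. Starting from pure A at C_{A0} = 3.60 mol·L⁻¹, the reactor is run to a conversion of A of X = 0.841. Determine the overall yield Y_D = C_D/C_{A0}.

0.756

C_A = C_{A0}(1−X) = 0.5724 mol·L⁻¹.
Along a PFR/batch, dC_U/dC_A = −r_U/(r_D+r_U) = −k₂/(k₂+k₁·C_A).
Integrating from C_{A0} to C_A: C_U = (0.332/1.73)·ln[(0.332+1.73·3.60)/(0.332+1.73·0.572)] = 0.1919·ln(6.560/1.322) = 0.3074 mol·L⁻¹.
Then C_D = (C_{A0}−C_A) − C_U = 3.028 − 0.3074 = 2.720 mol·L⁻¹.
Y_D = C_D/C_{A0} = 2.720/3.60 = 0.756.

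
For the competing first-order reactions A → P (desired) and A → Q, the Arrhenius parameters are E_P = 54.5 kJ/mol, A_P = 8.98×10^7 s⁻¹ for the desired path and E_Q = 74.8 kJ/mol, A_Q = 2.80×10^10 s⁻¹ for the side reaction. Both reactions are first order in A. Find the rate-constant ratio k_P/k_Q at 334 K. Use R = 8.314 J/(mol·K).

4.80

With equal orders, S_{P/Q} = k_P/k_Q = (A_P/A_Q)·exp[(E_Q−E_P)/(RT)].
(E_Q−E_P)/(RT) = (74.8−54.5)×10³/(8.314×334) = 20300/2777 = 7.310.
k_P/k_Q = (8.98×10^7/2.80×10^10)·exp(7.310) = 0.003207 × 1496 = 4.80.
Since E_P < E_Q, lowering the temperature improves selectivity toward P.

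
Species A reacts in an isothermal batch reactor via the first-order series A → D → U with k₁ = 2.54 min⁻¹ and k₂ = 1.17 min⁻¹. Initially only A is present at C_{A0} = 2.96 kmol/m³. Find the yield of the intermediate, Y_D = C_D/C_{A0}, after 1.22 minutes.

0.361

Solving the coupled first-order balances gives C_D(t) = [k₁/(k₂−k₁)]·C_{A0}·(e^(−k₁t) − e^(−k₂t)).
e^(−k₁t) = e^(−2.54×1.22) = e^(−3.099) = 0.04510; e^(−k₂t) = e^(−1.427) = 0.2399.
C_D = 2.54×2.96/(1.17−2.54) × (0.04510−0.2399) = (-5.488)×(-0.1948) = 1.069 kmol/m³.
Y_D = C_D/C_{A0} = 1.069/2.96 = 0.361.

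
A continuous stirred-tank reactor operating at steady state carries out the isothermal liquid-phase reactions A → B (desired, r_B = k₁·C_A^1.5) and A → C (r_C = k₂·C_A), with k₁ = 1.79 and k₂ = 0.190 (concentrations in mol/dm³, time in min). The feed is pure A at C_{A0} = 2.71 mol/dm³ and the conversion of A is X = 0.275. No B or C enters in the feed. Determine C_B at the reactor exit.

Exit C_A = C_{A0}(1−X) = 2.71×0.725 = 1.965 mol/dm³.
In a CSTR the entire volume is at exit conditions, so r_B = 1.79×1.965^1.5 = 4.930 and r_C = 0.190×1.965 = 0.3733.
Fraction of consumed A going to B: r_B/(r_B+r_C) = 0.9296.
C_B = 0.9296·C_{A0}·X = 0.9296×2.71×0.275 = 0.693 mol/dm³.

0.693 mol/dm³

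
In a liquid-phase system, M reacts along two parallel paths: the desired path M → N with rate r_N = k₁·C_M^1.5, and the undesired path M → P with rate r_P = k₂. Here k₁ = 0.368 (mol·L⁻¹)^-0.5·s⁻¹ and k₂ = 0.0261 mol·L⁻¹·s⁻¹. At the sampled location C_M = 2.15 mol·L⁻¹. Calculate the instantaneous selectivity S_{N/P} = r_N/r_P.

S_{N/P} = r_N/r_P = (k₁·C_M^1.5)/(k₂) = (k₁/k₂)·C_M^1.5.
= (0.368×2.150^1.5) / (0.0261) = 1.160/0.02610 = 44.4.

44.4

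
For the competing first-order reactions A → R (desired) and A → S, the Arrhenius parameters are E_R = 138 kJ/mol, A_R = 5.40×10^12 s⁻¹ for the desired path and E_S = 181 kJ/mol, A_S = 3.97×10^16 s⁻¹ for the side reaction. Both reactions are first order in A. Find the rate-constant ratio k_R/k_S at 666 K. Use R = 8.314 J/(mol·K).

With equal orders, S_{R/S} = k_R/k_S = (A_R/A_S)·exp[(E_S−E_R)/(RT)].
(E_S−E_R)/(RT) = (181−138)×10³/(8.314×666) = 43000/5537 = 7.766.
k_R/k_S = (5.40×10^12/3.97×10^16)·exp(7.766) = 1.360×10^-4 × 2358 = 0.321.

0.321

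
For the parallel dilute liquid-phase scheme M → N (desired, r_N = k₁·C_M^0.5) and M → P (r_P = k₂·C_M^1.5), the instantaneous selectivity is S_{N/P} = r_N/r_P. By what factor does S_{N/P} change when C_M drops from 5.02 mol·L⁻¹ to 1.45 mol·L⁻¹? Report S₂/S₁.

3.46

S_{N/P} = (k₁/k₂)·C_M⁻¹, so S₂/S₁ = (C_{M,2}/C_{M,1})⁻¹.
= 5.02/1.45 = 3.46.
Selectivity toward N rises as C_M falls — low-concentration operation is favoured.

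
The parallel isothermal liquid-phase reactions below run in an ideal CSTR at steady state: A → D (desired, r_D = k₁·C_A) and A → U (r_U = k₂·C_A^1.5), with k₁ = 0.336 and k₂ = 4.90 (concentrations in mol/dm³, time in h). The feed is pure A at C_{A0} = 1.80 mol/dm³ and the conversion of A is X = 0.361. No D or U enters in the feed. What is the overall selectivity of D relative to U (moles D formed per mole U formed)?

0.0639

Exit C_A = C_{A0}(1−X) = 1.80×0.639 = 1.150 mol/dm³.
Rates in a CSTR are evaluated at the outlet concentration: r_D = 0.336×1.150 = 0.3865, r_U = 4.90×1.150^1.5 = 6.044.
Overall selectivity = C_D/C_U = r_Dτ/(r_Uτ) = r_D/r_U = 0.0639.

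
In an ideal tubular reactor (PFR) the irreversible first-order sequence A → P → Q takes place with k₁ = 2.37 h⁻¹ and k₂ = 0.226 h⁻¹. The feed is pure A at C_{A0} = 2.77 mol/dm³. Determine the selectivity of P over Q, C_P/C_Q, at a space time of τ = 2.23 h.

The intermediate concentration in a first-order A→B→C sequence is C_P = k₁C_{A0}(e^(−k₁τ) − e^(−k₂τ))/(k₂−k₁).
e^(−k₁τ) = e^(−2.37×2.23) = e^(−5.285) = 0.005067; e^(−k₂τ) = e^(−0.5040) = 0.6041.
C_P = 2.37×2.77/(0.226−2.37) × (0.005067−0.6041) = (-3.062)×(-0.5991) = 1.834 mol/dm³.
C_A = C_{A0}e^(−k₁τ) = 0.01403 mol/dm³, so C_Q = C_{A0}−C_A−C_P = 0.9217 mol/dm³; C_P/C_Q = 1.99.

1.99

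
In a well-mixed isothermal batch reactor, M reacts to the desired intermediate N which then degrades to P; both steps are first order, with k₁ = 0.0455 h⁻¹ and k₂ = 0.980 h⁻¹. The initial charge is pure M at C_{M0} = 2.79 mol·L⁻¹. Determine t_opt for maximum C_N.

The intermediate peaks when r₁ = r₂, i.e. k₁e^(−k₁t) = k₂e^(−k₂t), giving t_opt = ln(k₂/k₁)/(k₂−k₁).
= ln(0.980/0.0455)/(0.980−0.0455) = ln(21.54)/0.9345 = 3.070/0.9345 = 3.29 h.

3.29 h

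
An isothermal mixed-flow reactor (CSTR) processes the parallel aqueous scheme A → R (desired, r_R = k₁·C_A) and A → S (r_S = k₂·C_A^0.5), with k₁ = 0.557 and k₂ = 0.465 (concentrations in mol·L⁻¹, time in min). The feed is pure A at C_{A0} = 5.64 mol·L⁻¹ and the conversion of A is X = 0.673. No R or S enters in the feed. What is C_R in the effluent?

Exit C_A = C_{A0}(1−X) = 5.64×0.327 = 1.844 mol·L⁻¹.
A CSTR operates uniformly at the exit composition, giving r_R = 1.027 and r_S = 0.6315 (each k·C_A^n at C_A = 1.844).
Fraction of consumed A going to R: r_R/(r_R+r_S) = 0.6193.
C_R = 0.6193·C_{A0}·X = 0.6193×5.64×0.673 = 2.35 mol·L⁻¹.

2.35 mol·L⁻¹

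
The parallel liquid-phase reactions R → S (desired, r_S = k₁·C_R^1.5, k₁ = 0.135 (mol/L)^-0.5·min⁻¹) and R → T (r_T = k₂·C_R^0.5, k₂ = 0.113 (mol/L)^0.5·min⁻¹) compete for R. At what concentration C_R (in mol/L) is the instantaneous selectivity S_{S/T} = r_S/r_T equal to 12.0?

S_{S/T} = (k₁/k₂)·C_R ⇒ C_R = S·k₂/k₁.
= 12.0×0.113/0.135 = 10.0 mol/L.

10.0 mol/L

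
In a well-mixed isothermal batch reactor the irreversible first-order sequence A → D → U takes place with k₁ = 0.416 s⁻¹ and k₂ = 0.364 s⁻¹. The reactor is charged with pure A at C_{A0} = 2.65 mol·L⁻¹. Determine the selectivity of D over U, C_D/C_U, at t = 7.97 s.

For first-order series with pure A initially, C_D(t) = k₁C_{A0}/(k₂−k₁)·(e^(−k₁t) − e^(−k₂t)).
e^(−k₁t) = e^(−0.416×7.97) = e^(−3.316) = 0.03632; e^(−k₂t) = e^(−2.901) = 0.05496.
C_D = 0.416×2.65/(0.364−0.416) × (0.03632−0.05496) = (-21.20)×(-0.01865) = 0.3954 mol·L⁻¹.
C_A = C_{A0}e^(−k₁t) = 0.09624 mol·L⁻¹, so C_U = C_{A0}−C_A−C_D = 2.158 mol·L⁻¹; C_D/C_U = 0.183.

0.183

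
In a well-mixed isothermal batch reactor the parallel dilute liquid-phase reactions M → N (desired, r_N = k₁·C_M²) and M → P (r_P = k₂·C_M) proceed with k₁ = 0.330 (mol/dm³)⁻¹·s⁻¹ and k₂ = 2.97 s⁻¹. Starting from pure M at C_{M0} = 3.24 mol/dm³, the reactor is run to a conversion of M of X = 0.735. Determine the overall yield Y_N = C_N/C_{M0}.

0.134

C_M = C_{M0}(1−X) = 0.8586 mol/dm³.
Along a PFR/batch, dC_P/dC_M = −r_P/(r_N+r_P) = −k₂/(k₂+k₁·C_M).
Integrating from C_{M0} to C_M: C_P = (2.97/0.330)·ln[(2.97+0.330·3.24)/(2.97+0.330·0.859)] = 9.000·ln(4.039/3.253) = 1.947 mol/dm³.
Then C_N = (C_{M0}−C_M) − C_P = 2.381 − 1.947 = 0.4341 mol/dm³.
Y_N = C_N/C_{M0} = 0.4341/3.24 = 0.134.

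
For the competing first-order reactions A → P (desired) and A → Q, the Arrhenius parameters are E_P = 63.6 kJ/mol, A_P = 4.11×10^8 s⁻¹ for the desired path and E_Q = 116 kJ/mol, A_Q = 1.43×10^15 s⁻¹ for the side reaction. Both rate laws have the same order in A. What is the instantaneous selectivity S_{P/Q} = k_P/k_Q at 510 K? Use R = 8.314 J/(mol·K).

Since both paths have the same order in A, the concentration cancels and S_{P/Q} = k_P/k_Q = (A_P/A_Q)·exp[(E_Q−E_P)/(RT)].
(E_Q−E_P)/(RT) = (116−63.6)×10³/(8.314×510) = 52400/4240 = 12.36.
k_P/k_Q = (4.11×10^8/1.43×10^15)·exp(12.36) = 2.874×10^-7 × 2.328×10^5 = 0.0669.

0.0669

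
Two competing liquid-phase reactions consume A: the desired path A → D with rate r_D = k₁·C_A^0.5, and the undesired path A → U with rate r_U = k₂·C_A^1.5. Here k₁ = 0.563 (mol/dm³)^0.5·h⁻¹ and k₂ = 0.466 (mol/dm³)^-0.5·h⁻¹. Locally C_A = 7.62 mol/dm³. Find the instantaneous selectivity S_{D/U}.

0.159

S_{D/U} = r_D/r_U = (k₁·C_A^0.5)/(k₂·C_A^1.5) = (k₁/k₂)·C_A⁻¹.
= (0.563×7.620^0.5) / (0.466×7.620^1.5) = 1.554/9.802 = 0.159.
The undesired path is higher order in A, so low C_A (CSTR or dilute feed) favours D.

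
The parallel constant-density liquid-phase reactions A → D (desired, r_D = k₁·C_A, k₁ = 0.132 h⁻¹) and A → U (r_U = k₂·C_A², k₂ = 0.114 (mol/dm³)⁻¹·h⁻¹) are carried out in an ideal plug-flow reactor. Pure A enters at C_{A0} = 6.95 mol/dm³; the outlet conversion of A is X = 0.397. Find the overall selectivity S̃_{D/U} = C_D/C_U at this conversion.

0.211

C_A = C_{A0}(1−X) = 4.191 mol/dm³.
Along a PFR/batch, dC_D/dC_A = −r_D/(r_D+r_U) = −k₁/(k₁+k₂·C_A).
Integrating from C_{A0} to C_A: C_D = (0.132/0.114)·ln[(0.132+0.114·6.95)/(0.132+0.114·4.19)] = 1.158·ln(0.9243/0.6098) = 0.4817 mol/dm³.
C_U = (C_{A0}−C_A)−C_D = 2.277 mol/dm³; S̃_{D/U} = 0.4817/2.277 = 0.211.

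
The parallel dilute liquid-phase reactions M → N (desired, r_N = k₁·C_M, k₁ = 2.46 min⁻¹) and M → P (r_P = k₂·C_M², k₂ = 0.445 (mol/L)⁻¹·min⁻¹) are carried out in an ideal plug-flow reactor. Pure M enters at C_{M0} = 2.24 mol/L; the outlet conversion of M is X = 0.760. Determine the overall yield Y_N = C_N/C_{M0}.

C_M = C_{M0}(1−X) = 0.5376 mol/L.
Along a PFR/batch, dC_N/dC_M = −r_N/(r_N+r_P) = −k₁/(k₁+k₂·C_M).
Integrating from C_{M0} to C_M: C_N = (2.46/0.445)·ln[(2.46+0.445·2.24)/(2.46+0.445·0.538)] = 5.528·ln(3.457/2.699) = 1.368 mol/L.
Y_N = C_N/C_{M0} = 1.368/2.24 = 0.610.

0.610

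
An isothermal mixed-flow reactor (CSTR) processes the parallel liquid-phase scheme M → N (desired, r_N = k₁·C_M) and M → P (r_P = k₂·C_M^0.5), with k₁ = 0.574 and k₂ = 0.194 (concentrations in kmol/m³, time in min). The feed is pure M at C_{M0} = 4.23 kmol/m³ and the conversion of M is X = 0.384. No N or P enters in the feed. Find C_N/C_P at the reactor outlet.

Exit C_M = C_{M0}(1−X) = 4.23×0.616 = 2.606 kmol/m³.
A CSTR operates uniformly at the exit composition, giving r_N = 1.496 and r_P = 0.3132 (each k·C_M^n at C_M = 2.606).
Overall selectivity = C_N/C_P = r_Nτ/(r_Pτ) = r_N/r_P = 4.78.

4.78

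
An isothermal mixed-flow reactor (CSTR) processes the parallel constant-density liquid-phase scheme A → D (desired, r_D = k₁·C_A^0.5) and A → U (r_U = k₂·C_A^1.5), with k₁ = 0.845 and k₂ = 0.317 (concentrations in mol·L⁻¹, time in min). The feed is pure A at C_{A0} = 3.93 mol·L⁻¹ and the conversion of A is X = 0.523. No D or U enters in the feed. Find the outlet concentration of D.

1.21 mol·L⁻¹

Exit C_A = C_{A0}(1−X) = 3.93×0.477 = 1.875 mol·L⁻¹.
A CSTR operates uniformly at the exit composition, giving r_D = 1.157 and r_U = 0.8136 (each k·C_A^n at C_A = 1.875).
Fraction of consumed A going to D: r_D/(r_D+r_U) = 0.5871.
C_D = 0.5871·C_{A0}·X = 0.5871×3.93×0.523 = 1.21 mol·L⁻¹.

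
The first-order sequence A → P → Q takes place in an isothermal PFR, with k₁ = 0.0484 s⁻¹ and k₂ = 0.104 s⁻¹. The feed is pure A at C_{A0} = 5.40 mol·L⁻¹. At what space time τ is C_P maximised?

13.8 s

For first-order series the maximum of C_P occurs at τ_opt = ln(k₂/k₁)/(k₂−k₁).
= ln(0.104/0.0484)/(0.104−0.0484) = ln(2.149)/0.05560 = 0.7649/0.05560 = 13.8 s.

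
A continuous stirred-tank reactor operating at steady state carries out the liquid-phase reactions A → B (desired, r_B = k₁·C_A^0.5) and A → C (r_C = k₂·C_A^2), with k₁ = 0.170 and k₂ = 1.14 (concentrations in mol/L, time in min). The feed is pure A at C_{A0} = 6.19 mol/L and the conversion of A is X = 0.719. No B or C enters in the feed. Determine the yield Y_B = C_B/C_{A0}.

Exit C_A = C_{A0}(1−X) = 6.19×0.281 = 1.739 mol/L.
In a CSTR the entire volume is at exit conditions, so r_B = 0.170×1.739^0.5 = 0.2242 and r_C = 1.14×1.739^2 = 3.449.
Fraction of consumed A going to B: r_B/(r_B+r_C) = 0.06104.
C_B = 0.06104·C_{A0}·X = 0.06104×6.19×0.719 = 0.272 mol/L; Y_B = C_B/C_{A0} = 0.0439.

0.0439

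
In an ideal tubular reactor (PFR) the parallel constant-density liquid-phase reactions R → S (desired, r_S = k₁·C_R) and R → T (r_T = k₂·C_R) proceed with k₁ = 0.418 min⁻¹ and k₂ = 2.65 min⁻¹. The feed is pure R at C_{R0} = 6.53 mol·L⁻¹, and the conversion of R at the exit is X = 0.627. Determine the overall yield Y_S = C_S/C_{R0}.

0.0854

C_R = C_{R0}(1−X) = 2.436 mol·L⁻¹.
Both paths are first order in R, so the instantaneous fraction to S is constant: dC_S/d(−C_R) = k₁/(k₁+k₂) = 0.1362.
C_S = 0.1362·(C_{R0}−C_R) = 0.1362×4.094 = 0.558 mol·L⁻¹.
Y_S = C_S/C_{R0} = 0.5578/6.53 = 0.0854.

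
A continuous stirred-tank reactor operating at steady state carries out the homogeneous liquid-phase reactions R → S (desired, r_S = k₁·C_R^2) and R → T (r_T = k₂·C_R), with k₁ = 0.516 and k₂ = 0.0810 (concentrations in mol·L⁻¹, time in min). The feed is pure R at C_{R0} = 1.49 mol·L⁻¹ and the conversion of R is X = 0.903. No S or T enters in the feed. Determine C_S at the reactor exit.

Exit C_R = C_{R0}(1−X) = 1.49×0.0970 = 0.1445 mol·L⁻¹.
Rates in a CSTR are evaluated at the outlet concentration: r_S = 0.516×0.1445^2 = 0.01078, r_T = 0.0810×0.1445 = 0.01171.
Fraction of consumed R going to S: r_S/(r_S+r_T) = 0.4794.
C_S = 0.4794·C_{R0}·X = 0.4794×1.49×0.903 = 0.645 mol·L⁻¹.

0.645 mol·L⁻¹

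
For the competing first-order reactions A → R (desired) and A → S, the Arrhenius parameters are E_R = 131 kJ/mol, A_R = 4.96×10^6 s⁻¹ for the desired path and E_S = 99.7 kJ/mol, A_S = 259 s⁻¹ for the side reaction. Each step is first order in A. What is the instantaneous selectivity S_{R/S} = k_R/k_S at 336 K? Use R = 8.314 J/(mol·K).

With equal orders, S_{R/S} = k_R/k_S = (A_R/A_S)·exp[(E_S−E_R)/(RT)].
(E_S−E_R)/(RT) = (99.7−131)×10³/(8.314×336) = -31300/2794 = -11.20.
k_R/k_S = (4.96×10^6/259)·exp(-11.20) = 19151 × 1.361×10^-5 = 0.261.
Since E_R > E_S, raising the temperature improves selectivity toward R.

0.261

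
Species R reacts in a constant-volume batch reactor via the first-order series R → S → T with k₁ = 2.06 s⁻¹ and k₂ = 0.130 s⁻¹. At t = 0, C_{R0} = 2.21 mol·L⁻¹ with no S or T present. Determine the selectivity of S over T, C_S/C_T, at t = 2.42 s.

The intermediate concentration in a first-order A→B→C sequence is C_S = k₁C_{R0}(e^(−k₁t) − e^(−k₂t))/(k₂−k₁).
e^(−k₁t) = e^(−2.06×2.42) = e^(−4.985) = 0.006838; e^(−k₂t) = e^(−0.3146) = 0.7301.
C_S = 2.06×2.21/(0.130−2.06) × (0.006838−0.7301) = (-2.359)×(-0.7232) = 1.706 mol·L⁻¹.
C_R = C_{R0}e^(−k₁t) = 0.01511 mol·L⁻¹, so C_T = C_{R0}−C_R−C_S = 0.4889 mol·L⁻¹; C_S/C_T = 3.49.

3.49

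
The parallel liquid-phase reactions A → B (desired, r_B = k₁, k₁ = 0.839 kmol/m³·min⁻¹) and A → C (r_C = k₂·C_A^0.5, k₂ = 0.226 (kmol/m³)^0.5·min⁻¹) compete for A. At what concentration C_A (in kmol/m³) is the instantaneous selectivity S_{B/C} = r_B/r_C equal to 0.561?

S_{B/C} = (k₁/k₂)·C_A^-0.5 ⇒ C_A = (S·k₂/k₁)^(-2).
= (0.561×0.226/0.839)^(-2) = (0.1511)^(-2) = 43.8 kmol/m³.

43.8 kmol/m³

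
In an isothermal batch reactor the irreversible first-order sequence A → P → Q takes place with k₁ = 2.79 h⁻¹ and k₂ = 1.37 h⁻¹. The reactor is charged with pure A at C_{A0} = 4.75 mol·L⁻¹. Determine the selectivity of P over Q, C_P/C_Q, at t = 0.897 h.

For first-order series with pure A initially, C_P(t) = k₁C_{A0}/(k₂−k₁)·(e^(−k₁t) − e^(−k₂t)).
e^(−k₁t) = e^(−2.79×0.897) = e^(−2.503) = 0.08187; e^(−k₂t) = e^(−1.229) = 0.2926.
C_P = 2.79×4.75/(1.37−2.79) × (0.08187−0.2926) = (-9.333)×(-0.2107) = 1.967 mol·L⁻¹.
C_A = C_{A0}e^(−k₁t) = 0.3889 mol·L⁻¹, so C_Q = C_{A0}−C_A−C_P = 2.394 mol·L⁻¹; C_P/C_Q = 0.821.

0.821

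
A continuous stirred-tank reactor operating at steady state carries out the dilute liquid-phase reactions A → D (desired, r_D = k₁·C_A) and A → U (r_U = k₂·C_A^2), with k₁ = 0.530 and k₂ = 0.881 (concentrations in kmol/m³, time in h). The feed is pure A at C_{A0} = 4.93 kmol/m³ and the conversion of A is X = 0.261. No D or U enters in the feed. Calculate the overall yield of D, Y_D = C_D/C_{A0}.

0.0370

Exit C_A = C_{A0}(1−X) = 4.93×0.739 = 3.643 kmol/m³.
Rates in a CSTR are evaluated at the outlet concentration: r_D = 0.530×3.643 = 1.931, r_U = 0.881×3.643^2 = 11.69.
Fraction of consumed A going to D: r_D/(r_D+r_U) = 0.1417.
C_D = 0.1417·C_{A0}·X = 0.1417×4.93×0.261 = 0.182 kmol/m³; Y_D = C_D/C_{A0} = 0.0370.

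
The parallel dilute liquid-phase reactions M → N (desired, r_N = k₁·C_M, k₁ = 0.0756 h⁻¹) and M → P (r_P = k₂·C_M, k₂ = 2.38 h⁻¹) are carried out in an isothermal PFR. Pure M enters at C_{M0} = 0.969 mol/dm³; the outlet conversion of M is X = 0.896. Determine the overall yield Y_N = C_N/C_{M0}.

C_M = C_{M0}(1−X) = 0.1008 mol/dm³.
Both paths are first order in M, so the instantaneous fraction to N is constant: dC_N/d(−C_M) = k₁/(k₁+k₂) = 0.03079.
C_N = 0.03079·(C_{M0}−C_M) = 0.03079×0.8682 = 0.0267 mol/dm³.
Y_N = C_N/C_{M0} = 0.02673/0.969 = 0.0276.

0.0276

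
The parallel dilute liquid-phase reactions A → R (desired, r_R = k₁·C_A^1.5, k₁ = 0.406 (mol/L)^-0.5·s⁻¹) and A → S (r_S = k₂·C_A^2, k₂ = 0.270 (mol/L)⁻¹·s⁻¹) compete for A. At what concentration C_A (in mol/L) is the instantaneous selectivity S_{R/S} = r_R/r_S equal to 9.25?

S_{R/S} = (k₁/k₂)·C_A^-0.5 ⇒ C_A = (S·k₂/k₁)^(-2).
= (9.25×0.270/0.406)^(-2) = (6.151)^(-2) = 0.0264 mol/L.

0.0264 mol/L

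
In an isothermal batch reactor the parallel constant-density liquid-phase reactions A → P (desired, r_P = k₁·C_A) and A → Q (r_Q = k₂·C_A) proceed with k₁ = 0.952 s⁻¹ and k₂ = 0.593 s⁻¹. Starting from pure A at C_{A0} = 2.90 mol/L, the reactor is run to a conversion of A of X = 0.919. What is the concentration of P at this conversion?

C_A = C_{A0}(1−X) = 0.2349 mol/L.
Both paths are first order in A, so the instantaneous fraction to P is constant: dC_P/d(−C_A) = k₁/(k₁+k₂) = 0.6162.
C_P = 0.6162·(C_{A0}−C_A) = 0.6162×2.665 = 1.64 mol/L.

1.64 mol/L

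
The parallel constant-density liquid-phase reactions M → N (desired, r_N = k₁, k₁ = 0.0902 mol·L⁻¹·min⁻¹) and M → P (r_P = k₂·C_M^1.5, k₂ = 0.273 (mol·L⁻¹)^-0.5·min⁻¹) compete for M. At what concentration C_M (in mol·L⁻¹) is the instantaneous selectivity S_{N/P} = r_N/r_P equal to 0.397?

0.885 mol·L⁻¹

S_{N/P} = (k₁/k₂)·C_M^-1.5 ⇒ C_M = (S·k₂/k₁)^(1/(-1.5)).
= (0.397×0.273/0.0902)^(-0.6667) = (1.202)^(-0.6667) = 0.885 mol·L⁻¹.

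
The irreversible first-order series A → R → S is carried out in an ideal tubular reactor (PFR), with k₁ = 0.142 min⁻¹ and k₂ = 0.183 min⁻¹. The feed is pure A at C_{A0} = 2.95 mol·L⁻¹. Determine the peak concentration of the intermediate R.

Evaluating C_R at τ_opt = ln(k₂/k₁)/(k₂−k₁) gives C_{R,max}/C_{A0} = (k₁/k₂)^[k₂/(k₂−k₁)].
= (0.142/0.183)^(0.183/(0.183−0.142)) = (0.7760)^(4.463) = 0.3223.
C_{R,max} = 0.3223×2.95 = 0.951 mol·L⁻¹.

0.951 mol·L⁻¹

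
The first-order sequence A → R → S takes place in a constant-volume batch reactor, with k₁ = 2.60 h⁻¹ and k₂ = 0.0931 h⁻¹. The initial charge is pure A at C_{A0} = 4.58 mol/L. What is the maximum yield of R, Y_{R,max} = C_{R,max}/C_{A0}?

At the optimum, C_{R,max}/C_{A0} = (k₁/k₂)^[k₂/(k₂−k₁)].
= (2.60/0.0931)^(0.0931/(0.0931−2.60)) = (27.93)^(-0.03714) = 0.8837.

0.884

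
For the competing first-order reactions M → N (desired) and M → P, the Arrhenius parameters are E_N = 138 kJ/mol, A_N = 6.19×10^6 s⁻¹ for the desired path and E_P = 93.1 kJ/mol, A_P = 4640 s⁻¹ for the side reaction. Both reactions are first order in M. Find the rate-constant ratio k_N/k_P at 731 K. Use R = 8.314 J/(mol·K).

k_N/k_P = (A_N/A_P)·exp[−(E_N−E_P)/(RT)] = (A_N/A_P)·exp[(E_P−E_N)/(RT)].
(E_P−E_N)/(RT) = (93.1−138)×10³/(8.314×731) = -44900/6078 = -7.388.
k_N/k_P = (6.19×10^6/4640)·exp(-7.388) = 1334 × 6.187×10^-4 = 0.825.
Since E_N > E_P, raising the temperature improves selectivity toward N.

0.825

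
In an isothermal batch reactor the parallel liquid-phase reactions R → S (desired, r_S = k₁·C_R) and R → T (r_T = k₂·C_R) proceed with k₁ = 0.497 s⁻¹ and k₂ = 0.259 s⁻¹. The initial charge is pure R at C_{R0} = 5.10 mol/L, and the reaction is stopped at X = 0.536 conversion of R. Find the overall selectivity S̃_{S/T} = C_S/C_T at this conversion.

1.92

C_R = C_{R0}(1−X) = 2.366 mol/L.
Both paths are first order in R, so the instantaneous fraction to S is constant: dC_S/d(−C_R) = k₁/(k₁+k₂) = 0.6574.
C_S = 0.6574·(C_{R0}−C_R) = 0.6574×2.734 = 1.80 mol/L.
C_T = (C_{R0}−C_R)−C_S = 0.9365 mol/L; S̃_{S/T} = 1.797/0.9365 = 1.92.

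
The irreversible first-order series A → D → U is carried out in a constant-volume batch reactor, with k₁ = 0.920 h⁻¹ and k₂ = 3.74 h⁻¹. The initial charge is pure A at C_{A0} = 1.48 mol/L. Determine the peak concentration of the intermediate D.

For a first-order series the maximum intermediate yield is C_{D,max}/C_{A0} = (k₁/k₂)^[k₂/(k₂−k₁)].
= (0.920/3.74)^(3.74/(3.74−0.920)) = (0.2460)^(1.326) = 0.1557.
C_{D,max} = 0.1557×1.48 = 0.230 mol/L.

0.230 mol/L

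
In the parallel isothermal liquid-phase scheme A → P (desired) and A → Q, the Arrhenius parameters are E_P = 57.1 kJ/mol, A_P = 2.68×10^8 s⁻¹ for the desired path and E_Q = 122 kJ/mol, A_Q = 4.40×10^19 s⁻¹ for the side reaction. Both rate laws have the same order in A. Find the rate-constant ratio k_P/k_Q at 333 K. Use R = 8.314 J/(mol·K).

With equal orders, S_{P/Q} = k_P/k_Q = (A_P/A_Q)·exp[(E_Q−E_P)/(RT)].
(E_Q−E_P)/(RT) = (122−57.1)×10³/(8.314×333) = 64900/2769 = 23.44.
k_P/k_Q = (2.68×10^8/4.40×10^19)·exp(23.44) = 6.091×10^-12 × 1.516×10^10 = 0.0923.

0.0923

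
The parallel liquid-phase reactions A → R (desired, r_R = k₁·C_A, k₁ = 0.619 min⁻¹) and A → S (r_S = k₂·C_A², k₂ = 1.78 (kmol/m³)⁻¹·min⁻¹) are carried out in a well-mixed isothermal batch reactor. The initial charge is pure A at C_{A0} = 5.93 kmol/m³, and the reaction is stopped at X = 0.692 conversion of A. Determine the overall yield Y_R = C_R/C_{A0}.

0.0622

C_A = C_{A0}(1−X) = 1.826 kmol/m³.
Along a PFR/batch, dC_R/dC_A = −r_R/(r_R+r_S) = −k₁/(k₁+k₂·C_A).
Integrating from C_{A0} to C_A: C_R = (0.619/1.78)·ln[(0.619+1.78·5.93)/(0.619+1.78·1.83)] = 0.3478·ln(11.17/3.870) = 0.3687 kmol/m³.
Y_R = C_R/C_{A0} = 0.3687/5.93 = 0.0622.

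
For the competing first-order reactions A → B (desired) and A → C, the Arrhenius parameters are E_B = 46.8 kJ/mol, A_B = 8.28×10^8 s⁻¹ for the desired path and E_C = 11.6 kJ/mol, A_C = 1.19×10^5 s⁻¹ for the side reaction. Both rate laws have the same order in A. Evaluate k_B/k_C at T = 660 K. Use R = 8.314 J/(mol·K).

11.4

k_B/k_C = (A_B/A_C)·exp[−(E_B−E_C)/(RT)] = (A_B/A_C)·exp[(E_C−E_B)/(RT)].
(E_C−E_B)/(RT) = (11.6−46.8)×10³/(8.314×660) = -35200/5487 = -6.415.
k_B/k_C = (8.28×10^8/1.19×10^5)·exp(-6.415) = 6958 × 0.001637 = 11.4.
Since E_B > E_C, raising the temperature improves selectivity toward B.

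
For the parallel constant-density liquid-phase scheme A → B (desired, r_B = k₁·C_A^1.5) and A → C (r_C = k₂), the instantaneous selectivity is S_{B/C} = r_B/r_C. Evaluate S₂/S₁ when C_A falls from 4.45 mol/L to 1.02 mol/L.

0.110

S_{B/C} = (k₁/k₂)·C_A^1.5, so S₂/S₁ = (C_{A,2}/C_{A,1})^1.5.
= (1.02/4.45)^1.5 = (0.2292)^1.5 = 0.110.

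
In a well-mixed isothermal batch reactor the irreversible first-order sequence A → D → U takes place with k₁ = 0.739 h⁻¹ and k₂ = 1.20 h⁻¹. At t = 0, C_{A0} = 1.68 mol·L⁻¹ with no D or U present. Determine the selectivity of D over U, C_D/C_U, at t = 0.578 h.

2.37

The intermediate concentration in a first-order A→B→C sequence is C_D = k₁C_{A0}(e^(−k₁t) − e^(−k₂t))/(k₂−k₁).
e^(−k₁t) = e^(−0.739×0.578) = e^(−0.4271) = 0.6524; e^(−k₂t) = e^(−0.6936) = 0.4998.
C_D = 0.739×1.68/(1.20−0.739) × (0.6524−0.4998) = 2.693×0.1526 = 0.4110 mol·L⁻¹.
C_A = C_{A0}e^(−k₁t) = 1.096 mol·L⁻¹, so C_U = C_{A0}−C_A−C_D = 0.1731 mol·L⁻¹; C_D/C_U = 2.37.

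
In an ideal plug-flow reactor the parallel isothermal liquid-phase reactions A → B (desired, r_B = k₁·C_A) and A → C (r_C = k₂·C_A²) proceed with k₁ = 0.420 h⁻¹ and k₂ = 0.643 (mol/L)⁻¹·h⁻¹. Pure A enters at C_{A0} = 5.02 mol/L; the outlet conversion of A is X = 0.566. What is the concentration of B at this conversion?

0.454 mol/L

C_A = C_{A0}(1−X) = 2.179 mol/L.
Along a PFR/batch, dC_B/dC_A = −r_B/(r_B+r_C) = −k₁/(k₁+k₂·C_A).
Integrating from C_{A0} to C_A: C_B = (0.420/0.643)·ln[(0.420+0.643·5.02)/(0.420+0.643·2.18)] = 0.6532·ln(3.648/1.821) = 0.4538 mol/L.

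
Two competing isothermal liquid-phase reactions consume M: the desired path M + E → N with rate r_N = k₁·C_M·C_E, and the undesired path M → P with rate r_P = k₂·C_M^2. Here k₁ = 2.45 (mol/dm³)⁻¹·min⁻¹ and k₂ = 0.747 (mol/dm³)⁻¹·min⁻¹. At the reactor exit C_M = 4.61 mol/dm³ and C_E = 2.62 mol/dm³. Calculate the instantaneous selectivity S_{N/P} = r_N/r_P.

S_{N/P} = r_N/r_P = (k₁·C_M·C_E)/(k₂·C_M^2) = (k₁/k₂)·C_M⁻¹·C_E.
= (2.45×4.610×2.620) / (0.747×4.610^2) = 29.59/15.88 = 1.86.

1.86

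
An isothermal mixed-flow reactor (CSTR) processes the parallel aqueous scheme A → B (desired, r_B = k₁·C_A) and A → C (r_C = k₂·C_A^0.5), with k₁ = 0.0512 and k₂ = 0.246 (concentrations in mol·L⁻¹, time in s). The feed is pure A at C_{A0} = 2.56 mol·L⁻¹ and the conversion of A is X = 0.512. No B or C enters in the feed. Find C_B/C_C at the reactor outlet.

0.233

Exit C_A = C_{A0}(1−X) = 2.56×0.488 = 1.249 mol·L⁻¹.
A CSTR operates uniformly at the exit composition, giving r_B = 0.06396 and r_C = 0.2750 (each k·C_A^n at C_A = 1.249).
Overall selectivity = C_B/C_C = r_Bτ/(r_Cτ) = r_B/r_C = 0.233.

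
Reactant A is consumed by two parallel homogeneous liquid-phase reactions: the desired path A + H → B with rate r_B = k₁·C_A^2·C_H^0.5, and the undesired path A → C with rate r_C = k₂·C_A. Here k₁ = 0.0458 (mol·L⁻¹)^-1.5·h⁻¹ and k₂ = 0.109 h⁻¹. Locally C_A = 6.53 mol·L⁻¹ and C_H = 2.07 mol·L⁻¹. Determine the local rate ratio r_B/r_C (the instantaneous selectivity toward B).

S_{B/C} = r_B/r_C = (k₁·C_A^2·C_H^0.5)/(k₂·C_A) = (k₁/k₂)·C_A·C_H^0.5.
= (0.0458×6.530^2×2.070^0.5) / (0.109×6.530) = 2.810/0.7118 = 3.95.
Since the desired path is higher order in A, keeping C_A high (PFR or concentrated feed) favours B.

3.95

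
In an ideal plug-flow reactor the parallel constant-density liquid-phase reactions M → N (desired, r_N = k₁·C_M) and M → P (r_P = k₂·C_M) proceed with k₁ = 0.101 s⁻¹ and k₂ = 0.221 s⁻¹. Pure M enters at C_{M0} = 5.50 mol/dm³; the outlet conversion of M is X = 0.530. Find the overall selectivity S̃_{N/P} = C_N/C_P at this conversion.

0.457

C_M = C_{M0}(1−X) = 2.585 mol/dm³.
Both paths are first order in M, so the instantaneous fraction to N is constant: dC_N/d(−C_M) = k₁/(k₁+k₂) = 0.3137.
C_N = 0.3137·(C_{M0}−C_M) = 0.3137×2.915 = 0.914 mol/dm³.
C_P = (C_{M0}−C_M)−C_N = 2.001 mol/dm³; S̃_{N/P} = 0.9143/2.001 = 0.457.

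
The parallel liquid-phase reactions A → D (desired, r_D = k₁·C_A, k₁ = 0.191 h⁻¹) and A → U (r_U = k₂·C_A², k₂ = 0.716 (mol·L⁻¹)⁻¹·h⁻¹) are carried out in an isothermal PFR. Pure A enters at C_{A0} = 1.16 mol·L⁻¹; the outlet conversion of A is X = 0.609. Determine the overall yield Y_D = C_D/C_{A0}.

C_A = C_{A0}(1−X) = 0.4536 mol·L⁻¹.
Along a PFR/batch, dC_D/dC_A = −r_D/(r_D+r_U) = −k₁/(k₁+k₂·C_A).
Integrating from C_{A0} to C_A: C_D = (0.191/0.716)·ln[(0.191+0.716·1.16)/(0.191+0.716·0.454)] = 0.2668·ln(1.022/0.5157) = 0.1823 mol·L⁻¹.
Y_D = C_D/C_{A0} = 0.1823/1.16 = 0.157.

0.157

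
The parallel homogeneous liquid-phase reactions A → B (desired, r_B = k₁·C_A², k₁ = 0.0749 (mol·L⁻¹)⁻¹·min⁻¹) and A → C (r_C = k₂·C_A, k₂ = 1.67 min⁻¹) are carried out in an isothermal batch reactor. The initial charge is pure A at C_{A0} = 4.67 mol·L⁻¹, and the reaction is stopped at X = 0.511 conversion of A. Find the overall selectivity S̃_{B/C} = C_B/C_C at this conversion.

0.155

C_A = C_{A0}(1−X) = 2.284 mol·L⁻¹.
Along a PFR/batch, dC_C/dC_A = −r_C/(r_B+r_C) = −k₂/(k₂+k₁·C_A).
Integrating from C_{A0} to C_A: C_C = (1.67/0.0749)·ln[(1.67+0.0749·4.67)/(1.67+0.0749·2.28)] = 22.30·ln(2.020/1.841) = 2.066 mol·L⁻¹.
Then C_B = (C_{A0}−C_A) − C_C = 2.386 − 2.066 = 0.3204 mol·L⁻¹.
S̃_{B/C} = C_B/C_C = 0.3204/2.066 = 0.155.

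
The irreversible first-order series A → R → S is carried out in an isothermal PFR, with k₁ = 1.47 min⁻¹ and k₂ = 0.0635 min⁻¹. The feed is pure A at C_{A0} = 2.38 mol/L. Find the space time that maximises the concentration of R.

2.23 min

Setting dC_R/dτ = 0 gives τ_opt = ln(k₂/k₁)/(k₂−k₁).
= ln(0.0635/1.47)/(0.0635−1.47) = ln(0.04320)/-1.406 = -3.142/-1.406 = 2.23 min.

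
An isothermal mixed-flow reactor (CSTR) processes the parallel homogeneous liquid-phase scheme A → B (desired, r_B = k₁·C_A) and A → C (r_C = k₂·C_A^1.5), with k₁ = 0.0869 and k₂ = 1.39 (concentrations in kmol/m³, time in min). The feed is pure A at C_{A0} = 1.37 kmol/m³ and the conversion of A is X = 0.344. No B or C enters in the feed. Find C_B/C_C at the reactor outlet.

0.0659

Exit C_A = C_{A0}(1−X) = 1.37×0.656 = 0.8987 kmol/m³.
A CSTR operates uniformly at the exit composition, giving r_B = 0.07810 and r_C = 1.184 (each k·C_A^n at C_A = 0.8987).
Overall selectivity = C_B/C_C = r_Bτ/(r_Cτ) = r_B/r_C = 0.0659.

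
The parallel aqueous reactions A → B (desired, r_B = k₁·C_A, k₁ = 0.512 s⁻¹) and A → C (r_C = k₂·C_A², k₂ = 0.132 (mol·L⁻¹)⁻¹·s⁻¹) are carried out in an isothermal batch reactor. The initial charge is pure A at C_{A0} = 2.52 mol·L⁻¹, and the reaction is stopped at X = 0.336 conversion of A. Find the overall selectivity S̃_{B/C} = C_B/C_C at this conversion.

C_A = C_{A0}(1−X) = 1.673 mol·L⁻¹.
Along a PFR/batch, dC_B/dC_A = −r_B/(r_B+r_C) = −k₁/(k₁+k₂·C_A).
Integrating from C_{A0} to C_A: C_B = (0.512/0.132)·ln[(0.512+0.132·2.52)/(0.512+0.132·1.67)] = 3.879·ln(0.8446/0.7329) = 0.5505 mol·L⁻¹.
C_C = (C_{A0}−C_A)−C_B = 0.2962 mol·L⁻¹; S̃_{B/C} = 0.5505/0.2962 = 1.86.

1.86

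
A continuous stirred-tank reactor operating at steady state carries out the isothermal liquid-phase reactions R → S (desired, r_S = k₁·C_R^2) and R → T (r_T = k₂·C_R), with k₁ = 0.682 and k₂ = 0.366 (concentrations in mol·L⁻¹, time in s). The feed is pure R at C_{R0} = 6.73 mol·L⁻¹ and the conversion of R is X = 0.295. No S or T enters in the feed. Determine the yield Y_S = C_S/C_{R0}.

Exit C_R = C_{R0}(1−X) = 6.73×0.705 = 4.745 mol·L⁻¹.
In a CSTR the entire volume is at exit conditions, so r_S = 0.682×4.745^2 = 15.35 and r_T = 0.366×4.745 = 1.737.
Fraction of consumed R going to S: r_S/(r_S+r_T) = 0.8984.
C_S = 0.8984·C_{R0}·X = 0.8984×6.73×0.295 = 1.78 mol·L⁻¹; Y_S = C_S/C_{R0} = 0.265.

0.265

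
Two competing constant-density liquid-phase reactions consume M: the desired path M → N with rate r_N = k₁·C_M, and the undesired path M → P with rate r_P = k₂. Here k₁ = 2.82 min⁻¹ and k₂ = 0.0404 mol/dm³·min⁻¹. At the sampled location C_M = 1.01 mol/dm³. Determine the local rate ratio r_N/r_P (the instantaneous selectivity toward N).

S_{N/P} = r_N/r_P = (k₁·C_M)/(k₂) = (k₁/k₂)·C_M.
= (2.82×1.010) / (0.0404) = 2.848/0.04040 = 70.5.

70.5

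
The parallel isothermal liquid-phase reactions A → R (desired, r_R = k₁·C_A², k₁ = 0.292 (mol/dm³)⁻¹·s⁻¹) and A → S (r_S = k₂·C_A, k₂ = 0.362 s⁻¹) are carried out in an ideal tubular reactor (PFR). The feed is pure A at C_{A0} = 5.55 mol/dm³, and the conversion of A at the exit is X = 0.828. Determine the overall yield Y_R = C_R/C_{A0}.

0.576

C_A = C_{A0}(1−X) = 0.9546 mol/dm³.
Along a PFR/batch, dC_S/dC_A = −r_S/(r_R+r_S) = −k₂/(k₂+k₁·C_A).
Integrating from C_{A0} to C_A: C_S = (0.362/0.292)·ln[(0.362+0.292·5.55)/(0.362+0.292·0.955)] = 1.240·ln(1.983/0.6407) = 1.400 mol/dm³.
Then C_R = (C_{A0}−C_A) − C_S = 4.595 − 1.400 = 3.195 mol/dm³.
Y_R = C_R/C_{A0} = 3.195/5.55 = 0.576.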